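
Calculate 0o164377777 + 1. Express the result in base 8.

0o164400000

The trailing 5 digits are 7 (max in base 8), so adding 1 cascades: they roll to 0 and the next digit up increments.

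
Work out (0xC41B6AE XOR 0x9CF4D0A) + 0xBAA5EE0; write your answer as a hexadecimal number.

First 0xC41B6AE XOR 0x9CF4D0A = 0x58EFBA4.
Add column by column in base 16, right to left:
  4+0 = 4
  A+E = 8 carry 1
  B+E+1 = A carry 1
  F+5+1 = 5 carry 1
  E+A+1 = 9 carry 1
  8+A+1 = 3 carry 1
  5+B+1 = 1 carry 1
  final carry 1

0x11395A84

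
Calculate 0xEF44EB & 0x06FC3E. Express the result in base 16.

AND each hex digit independently (no carries):
  E&0=0, F&6=6, 4&F=4, 4&C=4, E&3=2, B&E=A

0x06442A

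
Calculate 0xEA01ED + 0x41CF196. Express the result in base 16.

0x506F383

Add column by column in base 16, right to left:
  D+6 = 3 carry 1
  E+9+1 = 8 carry 1
  1+1+1 = 3
  0+F = F
  A+C = 6 carry 1
  E+1+1 = 0 carry 1
  0+4+1 = 5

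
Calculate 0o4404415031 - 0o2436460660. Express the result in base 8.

Subtract column by column in base 8:
  1-0 → 1
  3-6 → 5 (borrow)
  0-6-1 → 1 (borrow)
  5-0-1 → 4
  1-6 → 3 (borrow)
  4-4-1 → 7 (borrow)
  4-6-1 → 5 (borrow)
  0-3-1 → 4 (borrow)
  4-4-1 → 7 (borrow)
  4-2-1 → 1

0o1745734151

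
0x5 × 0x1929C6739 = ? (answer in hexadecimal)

Multiply each base-16 digit by 5, carrying:
  9×5 = 45 → write D carry 2
  3×5+2 = 17 → write 1 carry 1
  7×5+1 = 36 → write 4 carry 2
  6×5+2 = 32 → write 0 carry 2
  C×5+2 = 62 → write E carry 3
  9×5+3 = 48 → write 0 carry 3
  2×5+3 = 13 → write D
  9×5 = 45 → write D carry 2
  1×5+2 = 7 → write 7

0x7DD0E041D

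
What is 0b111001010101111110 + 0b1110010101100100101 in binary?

0b10101100000010100011

Add column by column in base 2, right to left:
  0+1 = 1
  1+0 = 1
  1+1 = 0 carry 1
  1+0+1 = 0 carry 1
  1+0+1 = 0 carry 1
  1+1+1 = 1 carry 1
  1+0+1 = 0 carry 1
  0+0+1 = 1
  1+1 = 0 carry 1
  0+1+1 = 0 carry 1
  1+0+1 = 0 carry 1
  0+1+1 = 0 carry 1
  1+0+1 = 0 carry 1
  0+1+1 = 0 carry 1
  0+0+1 = 1
  1+0 = 1
  1+1 = 0 carry 1
  1+1+1 = 1 carry 1
  0+1+1 = 0 carry 1
  final carry 1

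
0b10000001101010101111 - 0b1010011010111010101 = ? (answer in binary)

Subtract column by column in base 2:
  1-1 → 0
  1-0 → 1
  1-1 → 0
  1-0 → 1
  0-1 → 1 (borrow)
  1-0-1 → 0
  0-1 → 1 (borrow)
  1-1-1 → 1 (borrow)
  0-1-1 → 0 (borrow)
  1-0-1 → 0
  0-1 → 1 (borrow)
  1-0-1 → 0
  1-1 → 0
  0-1 → 1 (borrow)
  0-0-1 → 1 (borrow)
  0-0-1 → 1 (borrow)
  0-1-1 → 0 (borrow)
  0-0-1 → 1 (borrow)
  0-1-1 → 0 (borrow)
  1-0-1 → 0

0b101110010011011010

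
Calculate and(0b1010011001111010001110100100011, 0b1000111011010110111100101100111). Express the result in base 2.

AND bit by bit (1 only where both bits are 1):
  1010011001111010001110100100011
& 1000111011010110111100101100111
= 1000011001010010001100100100011

0b1000011001010010001100100100011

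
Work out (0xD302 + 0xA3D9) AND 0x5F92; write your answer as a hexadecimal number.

Add column by column in base 16, right to left:
  2+9 = B
  0+D = D
  3+3 = 6
  D+A = 7 carry 1
  final carry 1
Sum = 0x176DB; now AND with 0x5F92:
  1&0=0, 7&5=5, 6&F=6, D&9=9, B&2=2

0x5692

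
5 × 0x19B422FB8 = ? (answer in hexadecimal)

0x8084AEE98

Multiply each base-16 digit by 5, carrying:
  8×5 = 40 → write 8 carry 2
  B×5+2 = 57 → write 9 carry 3
  F×5+3 = 78 → write E carry 4
  2×5+4 = 14 → write E
  2×5 = 10 → write A
  4×5 = 20 → write 4 carry 1
  B×5+1 = 56 → write 8 carry 3
  9×5+3 = 48 → write 0 carry 3
  1×5+3 = 8 → write 8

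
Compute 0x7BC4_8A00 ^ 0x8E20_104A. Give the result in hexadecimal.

XOR each hex digit independently (no carries):
  7^8=F, B^E=5, C^2=E, 4^0=4, 8^1=9, A^0=A, 0^4=4, 0^A=A

0xF5E49A4A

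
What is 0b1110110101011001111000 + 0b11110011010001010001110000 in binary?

Add column by column in base 2, right to left:
  0+0 = 0
  0+0 = 0
  0+0 = 0
  1+0 = 1
  1+1 = 0 carry 1
  1+1+1 = 1 carry 1
  1+1+1 = 1 carry 1
  0+0+1 = 1
  0+0 = 0
  1+0 = 1
  1+1 = 0 carry 1
  0+0+1 = 1
  1+1 = 0 carry 1
  0+0+1 = 1
  1+0 = 1
  0+0 = 0
  1+1 = 0 carry 1
  1+0+1 = 0 carry 1
  0+1+1 = 0 carry 1
  1+1+1 = 1 carry 1
  1+0+1 = 0 carry 1
  1+0+1 = 0 carry 1
  0+1+1 = 0 carry 1
  0+1+1 = 0 carry 1
  0+1+1 = 0 carry 1
  0+1+1 = 0 carry 1
  final carry 1

0b100000010000110101011101000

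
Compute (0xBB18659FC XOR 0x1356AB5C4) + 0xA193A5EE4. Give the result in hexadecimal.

First 0xBB18659FC XOR 0x1356AB5C4 = 0xA84ECEC38.
Add column by column in base 16, right to left:
  8+4 = C
  3+E = 1 carry 1
  C+E+1 = B carry 1
  E+5+1 = 4 carry 1
  C+A+1 = 7 carry 1
  E+3+1 = 2 carry 1
  4+9+1 = E
  8+1 = 9
  A+A = 4 carry 1
  final carry 1

0x149E274B1C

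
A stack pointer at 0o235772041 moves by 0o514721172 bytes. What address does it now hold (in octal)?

Add column by column in base 8, right to left:
  1+2 = 3
  4+7 = 3 carry 1
  0+1+1 = 2
  2+1 = 3
  7+2 = 1 carry 1
  7+7+1 = 7 carry 1
  5+4+1 = 2 carry 1
  3+1+1 = 5
  2+5 = 7

0o752713233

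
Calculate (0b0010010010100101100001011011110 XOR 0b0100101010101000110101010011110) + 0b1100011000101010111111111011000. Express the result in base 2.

First 0b0010010010100101100001011011110 XOR 0b0100101010101000110101010011110 = 0b0110111000001101010100001000000.
Add column by column in base 2, right to left:
  0+0 = 0
  0+0 = 0
  0+0 = 0
  0+1 = 1
  0+1 = 1
  0+0 = 0
  1+1 = 0 carry 1
  0+1+1 = 0 carry 1
  0+1+1 = 0 carry 1
  0+1+1 = 0 carry 1
  0+1+1 = 0 carry 1
  1+1+1 = 1 carry 1
  0+1+1 = 0 carry 1
  1+1+1 = 1 carry 1
  0+1+1 = 0 carry 1
  1+0+1 = 0 carry 1
  0+1+1 = 0 carry 1
  1+0+1 = 0 carry 1
  1+1+1 = 1 carry 1
  0+0+1 = 1
  0+1 = 1
  0+0 = 0
  0+0 = 0
  0+0 = 0
  1+1 = 0 carry 1
  1+1+1 = 1 carry 1
  1+0+1 = 0 carry 1
  0+0+1 = 1
  1+0 = 1
  1+1 = 0 carry 1
  0+1+1 = 0 carry 1
  final carry 1

0b10011010000111000010100000011000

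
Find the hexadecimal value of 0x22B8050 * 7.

Multiply each base-16 digit by 7, carrying:
  0×7 = 0 → write 0
  5×7 = 35 → write 3 carry 2
  0×7+2 = 2 → write 2
  8×7 = 56 → write 8 carry 3
  B×7+3 = 80 → write 0 carry 5
  2×7+5 = 19 → write 3 carry 1
  2×7+1 = 15 → write F

0xF308230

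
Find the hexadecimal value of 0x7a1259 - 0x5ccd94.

0x1d44c5

Subtract column by column in base 16:
  9-4 → 5
  5-9 → c (borrow)
  2-d-1 → 4 (borrow)
  1-c-1 → 4 (borrow)
  a-c-1 → d (borrow)
  7-5-1 → 1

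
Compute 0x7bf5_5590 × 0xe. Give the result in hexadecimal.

0x6c76aade0

Multiply each base-16 digit by 14, carrying:
  0×14 = 0 → write 0
  9×14 = 126 → write e carry 7
  5×14+7 = 77 → write d carry 4
  5×14+4 = 74 → write a carry 4
  5×14+4 = 74 → write a carry 4
  f×14+4 = 214 → write 6 carry 13
  b×14+13 = 167 → write 7 carry 10
  7×14+10 = 108 → write c carry 6
  remaining carry: 6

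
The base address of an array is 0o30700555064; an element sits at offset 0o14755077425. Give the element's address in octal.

0o45655654511

Add column by column in base 8, right to left:
  4+5 = 1 carry 1
  6+2+1 = 1 carry 1
  0+4+1 = 5
  5+7 = 4 carry 1
  5+7+1 = 5 carry 1
  5+0+1 = 6
  0+5 = 5
  0+5 = 5
  7+7 = 6 carry 1
  0+4+1 = 5
  3+1 = 4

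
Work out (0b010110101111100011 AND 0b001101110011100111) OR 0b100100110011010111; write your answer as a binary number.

0b100100110011110111

0b010110101111100011 AND 0b001101110011100111 = 0b000100100011100011.
Then OR with 0b100100110011010111.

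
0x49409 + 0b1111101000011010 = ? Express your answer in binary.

0b1011000111000100011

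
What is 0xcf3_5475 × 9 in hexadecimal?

0x748df81d

Multiply each base-16 digit by 9, carrying:
  5×9 = 45 → write d carry 2
  7×9+2 = 65 → write 1 carry 4
  4×9+4 = 40 → write 8 carry 2
  5×9+2 = 47 → write f carry 2
  3×9+2 = 29 → write d carry 1
  f×9+1 = 136 → write 8 carry 8
  c×9+8 = 116 → write 4 carry 7
  remaining carry: 7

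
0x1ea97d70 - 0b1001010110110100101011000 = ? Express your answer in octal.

0o3537412030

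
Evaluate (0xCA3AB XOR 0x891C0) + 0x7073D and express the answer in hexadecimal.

First 0xCA3AB XOR 0x891C0 = 0x4326B.
Add column by column in base 16, right to left:
  B+D = 8 carry 1
  6+3+1 = A
  2+7 = 9
  3+0 = 3
  4+7 = B

0xB39A8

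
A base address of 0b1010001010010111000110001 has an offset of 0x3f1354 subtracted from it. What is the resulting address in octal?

0o101415335

0b1010001010010111000110001 = 0o121227061 in octal.
0x3f1354 = 0o17611524 in octal.
Subtract column by column in base 8:
  1-4 → 5 (borrow)
  6-2-1 → 3
  0-5 → 3 (borrow)
  7-1-1 → 5
  2-1 → 1
  2-6 → 4 (borrow)
  1-7-1 → 1 (borrow)
  2-1-1 → 0
  1-0 → 1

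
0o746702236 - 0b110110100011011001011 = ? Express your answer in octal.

0b110110100011011001011 = 0o6643313 in octal.
Subtract column by column in base 8:
  6-3 → 3
  3-1 → 2
  2-3 → 7 (borrow)
  2-3-1 → 6 (borrow)
  0-4-1 → 3 (borrow)
  7-6-1 → 0
  6-6 → 0
  4-0 → 4
  7-0 → 7

0o740036723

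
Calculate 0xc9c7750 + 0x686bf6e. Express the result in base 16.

0x132336be

Add column by column in base 16, right to left:
  0+e = e
  5+6 = b
  7+f = 6 carry 1
  7+b+1 = 3 carry 1
  c+6+1 = 3 carry 1
  9+8+1 = 2 carry 1
  c+6+1 = 3 carry 1
  final carry 1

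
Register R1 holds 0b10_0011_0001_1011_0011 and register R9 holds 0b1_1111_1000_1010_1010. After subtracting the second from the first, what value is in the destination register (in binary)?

0b11100100001001

Subtract column by column in base 2:
  1-0 → 1
  1-1 → 0
  0-0 → 0
  0-1 → 1 (borrow)
  1-0-1 → 0
  1-1 → 0
  0-0 → 0
  1-1 → 0
  1-0 → 1
  0-0 → 0
  0-0 → 0
  0-1 → 1 (borrow)
  1-1-1 → 1 (borrow)
  1-1-1 → 1 (borrow)
  0-1-1 → 0 (borrow)
  0-1-1 → 0 (borrow)
  0-1-1 → 0 (borrow)
  1-0-1 → 0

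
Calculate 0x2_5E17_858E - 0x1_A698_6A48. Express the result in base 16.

0xB77F1B46

Subtract column by column in base 16:
  E-8 → 6
  8-4 → 4
  5-A → B (borrow)
  8-6-1 → 1
  7-8 → F (borrow)
  1-9-1 → 7 (borrow)
  E-6-1 → 7
  5-A → B (borrow)
  2-1-1 → 0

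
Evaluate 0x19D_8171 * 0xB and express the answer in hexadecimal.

Multiply each base-16 digit by 11, carrying:
  1×11 = 11 → write B
  7×11 = 77 → write D carry 4
  1×11+4 = 15 → write F
  8×11 = 88 → write 8 carry 5
  D×11+5 = 148 → write 4 carry 9
  9×11+9 = 108 → write C carry 6
  1×11+6 = 17 → write 1 carry 1
  remaining carry: 1

0x11C48FDB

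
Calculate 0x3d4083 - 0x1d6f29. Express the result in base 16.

0x1fd15a

Subtract column by column in base 16:
  3-9 → a (borrow)
  8-2-1 → 5
  0-f → 1 (borrow)
  4-6-1 → d (borrow)
  d-d-1 → f (borrow)
  3-1-1 → 1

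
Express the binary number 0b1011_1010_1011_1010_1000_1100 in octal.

Group the bits in threes: 101 110 101 011 101 010 001 100 → 56535214.

0o56535214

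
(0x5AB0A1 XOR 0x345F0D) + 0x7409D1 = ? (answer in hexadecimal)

First 0x5AB0A1 XOR 0x345F0D = 0x6EEFAC.
Add column by column in base 16, right to left:
  C+1 = D
  A+D = 7 carry 1
  F+9+1 = 9 carry 1
  E+0+1 = F
  E+4 = 2 carry 1
  6+7+1 = E

0xE2F97D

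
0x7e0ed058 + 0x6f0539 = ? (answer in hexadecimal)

0x7e7dd591

Add column by column in base 16, right to left:
  8+9 = 1 carry 1
  5+3+1 = 9
  0+5 = 5
  d+0 = d
  e+f = d carry 1
  0+6+1 = 7
  e+0 = e
  7+0 = 7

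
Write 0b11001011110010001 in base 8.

0o313621

Group the bits in threes: 011 001 011 110 010 001 → 313621.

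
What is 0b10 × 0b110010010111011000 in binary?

0b1100100101110110000

Multiply each base-2 digit by 2, carrying:
  0×2 = 0 → write 0
  0×2 = 0 → write 0
  0×2 = 0 → write 0
  1×2 = 2 → write 0 carry 1
  1×2+1 = 3 → write 1 carry 1
  0×2+1 = 1 → write 1
  1×2 = 2 → write 0 carry 1
  1×2+1 = 3 → write 1 carry 1
  1×2+1 = 3 → write 1 carry 1
  0×2+1 = 1 → write 1
  1×2 = 2 → write 0 carry 1
  0×2+1 = 1 → write 1
  0×2 = 0 → write 0
  1×2 = 2 → write 0 carry 1
  0×2+1 = 1 → write 1
  0×2 = 0 → write 0
  1×2 = 2 → write 0 carry 1
  1×2+1 = 3 → write 1 carry 1
  remaining carry: 1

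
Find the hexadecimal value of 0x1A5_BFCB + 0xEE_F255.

Add column by column in base 16, right to left:
  B+5 = 0 carry 1
  C+5+1 = 2 carry 1
  F+2+1 = 2 carry 1
  B+F+1 = B carry 1
  5+E+1 = 4 carry 1
  A+E+1 = 9 carry 1
  1+0+1 = 2

0x294B220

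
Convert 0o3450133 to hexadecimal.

Each octal digit is 3 bits: 3=011 4=100 5=101 0=000 1=001 3=011 3=011.
Group the bits into nibbles: 1110 0101 0000 0101 1011 → E505B.

0xE505B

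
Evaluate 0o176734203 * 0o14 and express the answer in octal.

Multiply each base-8 digit by 12, carrying:
  3×12 = 36 → write 4 carry 4
  0×12+4 = 4 → write 4
  2×12 = 24 → write 0 carry 3
  4×12+3 = 51 → write 3 carry 6
  3×12+6 = 42 → write 2 carry 5
  7×12+5 = 89 → write 1 carry 11
  6×12+11 = 83 → write 3 carry 10
  7×12+10 = 94 → write 6 carry 11
  1×12+11 = 23 → write 7 carry 2
  remaining carry: 2

0o2763123044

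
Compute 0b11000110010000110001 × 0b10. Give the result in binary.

0b110001100100001100010

Multiply each base-2 digit by 2, carrying:
  1×2 = 2 → write 0 carry 1
  0×2+1 = 1 → write 1
  0×2 = 0 → write 0
  0×2 = 0 → write 0
  1×2 = 2 → write 0 carry 1
  1×2+1 = 3 → write 1 carry 1
  0×2+1 = 1 → write 1
  0×2 = 0 → write 0
  0×2 = 0 → write 0
  0×2 = 0 → write 0
  1×2 = 2 → write 0 carry 1
  0×2+1 = 1 → write 1
  0×2 = 0 → write 0
  1×2 = 2 → write 0 carry 1
  1×2+1 = 3 → write 1 carry 1
  0×2+1 = 1 → write 1
  0×2 = 0 → write 0
  0×2 = 0 → write 0
  1×2 = 2 → write 0 carry 1
  1×2+1 = 3 → write 1 carry 1
  remaining carry: 1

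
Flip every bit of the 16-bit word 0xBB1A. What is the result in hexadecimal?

0x44E5

Each hex digit d becomes F−d:
  B→4, B→4, 1→E, A→5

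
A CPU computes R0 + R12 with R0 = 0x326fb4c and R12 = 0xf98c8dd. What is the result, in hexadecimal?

Add column by column in base 16, right to left:
  c+d = 9 carry 1
  4+d+1 = 2 carry 1
  b+8+1 = 4 carry 1
  f+c+1 = c carry 1
  6+8+1 = f
  2+9 = b
  3+f = 2 carry 1
  final carry 1

0x12bfc429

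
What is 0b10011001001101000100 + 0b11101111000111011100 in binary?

0b110001000010100100000

Add column by column in base 2, right to left:
  0+0 = 0
  0+0 = 0
  1+1 = 0 carry 1
  0+1+1 = 0 carry 1
  0+1+1 = 0 carry 1
  0+0+1 = 1
  1+1 = 0 carry 1
  0+1+1 = 0 carry 1
  1+1+1 = 1 carry 1
  1+0+1 = 0 carry 1
  0+0+1 = 1
  0+0 = 0
  1+1 = 0 carry 1
  0+1+1 = 0 carry 1
  0+1+1 = 0 carry 1
  1+1+1 = 1 carry 1
  1+0+1 = 0 carry 1
  0+1+1 = 0 carry 1
  0+1+1 = 0 carry 1
  1+1+1 = 1 carry 1
  final carry 1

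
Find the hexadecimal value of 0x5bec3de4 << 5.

5 bits is not a whole number of base-16 digits; in binary: 1011011111011000011110111100100 << 5 = 101101111101100001111011110010000000.

0xb7d87bc80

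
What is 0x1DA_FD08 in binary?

Expand each hex digit to 4 bits: 1=0001 D=1101 A=1010 F=1111 D=1101 0=0000 8=1000.

0b1110110101111110100001000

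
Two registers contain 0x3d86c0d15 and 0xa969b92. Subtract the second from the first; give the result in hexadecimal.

Subtract column by column in base 16:
  5-2 → 3
  1-9 → 8 (borrow)
  d-b-1 → 1
  0-9 → 7 (borrow)
  c-6-1 → 5
  6-9 → d (borrow)
  8-a-1 → d (borrow)
  d-0-1 → c
  3-0 → 3

0x3cdd57183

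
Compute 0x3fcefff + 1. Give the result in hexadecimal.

0x3fcf000

The trailing 3 digits are F (max in base 16), so adding 1 cascades: they roll to 0 and the next digit up increments.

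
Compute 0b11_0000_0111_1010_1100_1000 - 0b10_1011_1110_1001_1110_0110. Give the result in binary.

Subtract column by column in base 2:
  0-0 → 0
  0-1 → 1 (borrow)
  0-1-1 → 0 (borrow)
  1-0-1 → 0
  0-0 → 0
  0-1 → 1 (borrow)
  1-1-1 → 1 (borrow)
  1-1-1 → 1 (borrow)
  0-1-1 → 0 (borrow)
  1-0-1 → 0
  0-0 → 0
  1-1 → 0
  1-0 → 1
  1-1 → 0
  1-1 → 0
  0-1 → 1 (borrow)
  0-1-1 → 0 (borrow)
  0-1-1 → 0 (borrow)
  0-0-1 → 1 (borrow)
  0-1-1 → 0 (borrow)
  1-0-1 → 0
  1-1 → 0

0b1001001000011100010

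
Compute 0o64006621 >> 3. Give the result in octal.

0o6400662

Shifting right by 3 bits = 1 oct digit: drop the last 1.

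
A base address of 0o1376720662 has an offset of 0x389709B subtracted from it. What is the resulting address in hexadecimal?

0o1376720662 = 0xBFBA1B2 in hexadecimal.
Subtract column by column in base 16:
  2-B → 7 (borrow)
  B-9-1 → 1
  1-0 → 1
  A-7 → 3
  B-9 → 2
  F-8 → 7
  B-3 → 8

0x8723117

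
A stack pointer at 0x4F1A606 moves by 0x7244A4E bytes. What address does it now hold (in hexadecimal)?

Add column by column in base 16, right to left:
  6+E = 4 carry 1
  0+4+1 = 5
  6+A = 0 carry 1
  A+4+1 = F
  1+4 = 5
  F+2 = 1 carry 1
  4+7+1 = C

0xC15F054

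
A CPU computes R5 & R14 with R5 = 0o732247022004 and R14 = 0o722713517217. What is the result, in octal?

0o722203002004

AND each oct digit independently (no carries):
  7&7=7, 3&2=2, 2&2=2, 2&7=2, 4&1=0, 7&3=3, 0&5=0, 2&1=0, 2&7=2, 0&2=0, 0&1=0, 4&7=4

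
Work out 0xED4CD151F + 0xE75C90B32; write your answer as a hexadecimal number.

Add column by column in base 16, right to left:
  F+2 = 1 carry 1
  1+3+1 = 5
  5+B = 0 carry 1
  1+0+1 = 2
  D+9 = 6 carry 1
  C+C+1 = 9 carry 1
  4+5+1 = A
  D+7 = 4 carry 1
  E+E+1 = D carry 1
  final carry 1

0x1D4A962051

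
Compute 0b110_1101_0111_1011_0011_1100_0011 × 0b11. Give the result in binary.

Multiply each base-2 digit by 3, carrying:
  1×3 = 3 → write 1 carry 1
  1×3+1 = 4 → write 0 carry 2
  0×3+2 = 2 → write 0 carry 1
  0×3+1 = 1 → write 1
  0×3 = 0 → write 0
  0×3 = 0 → write 0
  1×3 = 3 → write 1 carry 1
  1×3+1 = 4 → write 0 carry 2
  1×3+2 = 5 → write 1 carry 2
  1×3+2 = 5 → write 1 carry 2
  0×3+2 = 2 → write 0 carry 1
  0×3+1 = 1 → write 1
  1×3 = 3 → write 1 carry 1
  1×3+1 = 4 → write 0 carry 2
  0×3+2 = 2 → write 0 carry 1
  1×3+1 = 4 → write 0 carry 2
  1×3+2 = 5 → write 1 carry 2
  1×3+2 = 5 → write 1 carry 2
  1×3+2 = 5 → write 1 carry 2
  0×3+2 = 2 → write 0 carry 1
  1×3+1 = 4 → write 0 carry 2
  0×3+2 = 2 → write 0 carry 1
  1×3+1 = 4 → write 0 carry 2
  1×3+2 = 5 → write 1 carry 2
  0×3+2 = 2 → write 0 carry 1
  1×3+1 = 4 → write 0 carry 2
  1×3+2 = 5 → write 1 carry 2
  remaining carry: 10

0b10100100001110001101101001001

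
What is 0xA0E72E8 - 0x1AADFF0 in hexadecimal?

0x86392F8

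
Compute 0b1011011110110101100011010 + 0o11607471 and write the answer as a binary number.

0o11607471 = 0b1001110000111100111001 in binary.
Add column by column in base 2, right to left:
  0+1 = 1
  1+0 = 1
  0+0 = 0
  1+1 = 0 carry 1
  1+1+1 = 1 carry 1
  0+1+1 = 0 carry 1
  0+0+1 = 1
  0+0 = 0
  1+1 = 0 carry 1
  1+1+1 = 1 carry 1
  0+1+1 = 0 carry 1
  1+1+1 = 1 carry 1
  0+0+1 = 1
  1+0 = 1
  1+0 = 1
  0+0 = 0
  1+1 = 0 carry 1
  1+1+1 = 1 carry 1
  1+1+1 = 1 carry 1
  1+0+1 = 0 carry 1
  0+0+1 = 1
  1+1 = 0 carry 1
  1+0+1 = 0 carry 1
  0+0+1 = 1
  1+0 = 1

0b1100101100111101001010011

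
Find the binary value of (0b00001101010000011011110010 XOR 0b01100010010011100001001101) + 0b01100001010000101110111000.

First 0b00001101010000011011110010 XOR 0b01100010010011100001001101 = 0b01101111000011111010111111.
Add column by column in base 2, right to left:
  1+0 = 1
  1+0 = 1
  1+0 = 1
  1+1 = 0 carry 1
  1+1+1 = 1 carry 1
  1+1+1 = 1 carry 1
  0+0+1 = 1
  1+1 = 0 carry 1
  0+1+1 = 0 carry 1
  1+1+1 = 1 carry 1
  1+0+1 = 0 carry 1
  1+1+1 = 1 carry 1
  1+0+1 = 0 carry 1
  1+0+1 = 0 carry 1
  0+0+1 = 1
  0+0 = 0
  0+1 = 1
  0+0 = 0
  1+1 = 0 carry 1
  1+0+1 = 0 carry 1
  1+0+1 = 0 carry 1
  1+0+1 = 0 carry 1
  0+0+1 = 1
  1+1 = 0 carry 1
  1+1+1 = 1 carry 1
  final carry 1

0b11010000010100101001110111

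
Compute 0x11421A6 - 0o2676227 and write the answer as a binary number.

0x11421A6 = 0b1000101000010000110100110 in binary.
0o2676227 = 0b10110111110010010111 in binary.
Subtract column by column in base 2:
  0-1 → 1 (borrow)
  1-1-1 → 1 (borrow)
  1-1-1 → 1 (borrow)
  0-0-1 → 1 (borrow)
  0-1-1 → 0 (borrow)
  1-0-1 → 0
  0-0 → 0
  1-1 → 0
  1-0 → 1
  0-0 → 0
  0-1 → 1 (borrow)
  0-1-1 → 0 (borrow)
  0-1-1 → 0 (borrow)
  1-1-1 → 1 (borrow)
  0-1-1 → 0 (borrow)
  0-0-1 → 1 (borrow)
  0-1-1 → 0 (borrow)
  0-1-1 → 0 (borrow)
  1-0-1 → 0
  0-1 → 1 (borrow)
  1-0-1 → 0
  0-0 → 0
  0-0 → 0
  0-0 → 0
  1-0 → 1

0b1000010001010010100001111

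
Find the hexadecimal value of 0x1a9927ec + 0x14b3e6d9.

0x2f4d0ec5

Add column by column in base 16, right to left:
  c+9 = 5 carry 1
  e+d+1 = c carry 1
  7+6+1 = e
  2+e = 0 carry 1
  9+3+1 = d
  9+b = 4 carry 1
  a+4+1 = f
  1+1 = 2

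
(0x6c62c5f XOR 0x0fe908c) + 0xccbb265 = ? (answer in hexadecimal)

First 0x6c62c5f XOR 0x0fe908c = 0x638bcd3.
Add column by column in base 16, right to left:
  3+5 = 8
  d+6 = 3 carry 1
  c+2+1 = f
  b+b = 6 carry 1
  8+b+1 = 4 carry 1
  3+c+1 = 0 carry 1
  6+c+1 = 3 carry 1
  final carry 1

0x13046f38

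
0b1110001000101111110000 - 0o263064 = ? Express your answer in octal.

0o15622674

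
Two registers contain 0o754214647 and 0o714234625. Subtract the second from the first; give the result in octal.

Subtract column by column in base 8:
  7-5 → 2
  4-2 → 2
  6-6 → 0
  4-4 → 0
  1-3 → 6 (borrow)
  2-2-1 → 7 (borrow)
  4-4-1 → 7 (borrow)
  5-1-1 → 3
  7-7 → 0

0o37760022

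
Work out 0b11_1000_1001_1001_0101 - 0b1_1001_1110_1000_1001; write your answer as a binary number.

0b11110101100001100

Subtract column by column in base 2:
  1-1 → 0
  0-0 → 0
  1-0 → 1
  0-1 → 1 (borrow)
  1-0-1 → 0
  0-0 → 0
  0-0 → 0
  1-1 → 0
  1-0 → 1
  0-1 → 1 (borrow)
  0-1-1 → 0 (borrow)
  1-1-1 → 1 (borrow)
  0-1-1 → 0 (borrow)
  0-0-1 → 1 (borrow)
  0-0-1 → 1 (borrow)
  1-1-1 → 1 (borrow)
  1-1-1 → 1 (borrow)
  1-0-1 → 0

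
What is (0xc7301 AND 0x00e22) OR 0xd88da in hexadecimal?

0xc7301 AND 0x00e22 = 0x00200.
Then OR with 0xd88da.

0xd8ada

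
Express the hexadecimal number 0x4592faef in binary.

0b1000101100100101111101011101111

Expand each hex digit to 4 bits: 4=0100 5=0101 9=1001 2=0010 f=1111 a=1010 e=1110 f=1111.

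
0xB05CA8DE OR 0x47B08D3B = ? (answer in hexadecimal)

OR each hex digit independently (no carries):
  B|4=F, 0|7=7, 5|B=F, C|0=C, A|8=A, 8|D=D, D|3=F, E|B=F

0xF7FCADFF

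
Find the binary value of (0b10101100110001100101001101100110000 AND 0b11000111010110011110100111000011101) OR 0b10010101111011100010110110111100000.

0b10010101111011100110110111111110000

0b10101100110001100101001101100110000 AND 0b11000111010110011110100111000011101 = 0b10000100010000000100000101000010000.
Then OR with 0b10010101111011100010110110111100000.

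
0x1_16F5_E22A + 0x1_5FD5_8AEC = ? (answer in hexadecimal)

Add column by column in base 16, right to left:
  A+C = 6 carry 1
  2+E+1 = 1 carry 1
  2+A+1 = D
  E+8 = 6 carry 1
  5+5+1 = B
  F+D = C carry 1
  6+F+1 = 6 carry 1
  1+5+1 = 7
  1+1 = 2

0x276CB6D16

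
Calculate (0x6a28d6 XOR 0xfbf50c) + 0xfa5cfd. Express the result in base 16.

First 0x6a28d6 XOR 0xfbf50c = 0x91ddda.
Add column by column in base 16, right to left:
  a+d = 7 carry 1
  d+f+1 = d carry 1
  d+c+1 = a carry 1
  d+5+1 = 3 carry 1
  1+a+1 = c
  9+f = 8 carry 1
  final carry 1

0x18c3ad7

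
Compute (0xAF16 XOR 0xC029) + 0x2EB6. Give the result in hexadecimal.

0x9DF5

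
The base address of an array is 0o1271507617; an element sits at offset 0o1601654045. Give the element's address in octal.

Add column by column in base 8, right to left:
  7+5 = 4 carry 1
  1+4+1 = 6
  6+0 = 6
  7+4 = 3 carry 1
  0+5+1 = 6
  5+6 = 3 carry 1
  1+1+1 = 3
  7+0 = 7
  2+6 = 0 carry 1
  1+1+1 = 3

0o3073363664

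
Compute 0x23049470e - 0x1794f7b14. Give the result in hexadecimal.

0xb6f9cbfa

Subtract column by column in base 16:
  e-4 → a
  0-1 → f (borrow)
  7-b-1 → b (borrow)
  4-7-1 → c (borrow)
  9-f-1 → 9 (borrow)
  4-4-1 → f (borrow)
  0-9-1 → 6 (borrow)
  3-7-1 → b (borrow)
  2-1-1 → 0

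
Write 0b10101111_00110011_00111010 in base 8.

0o53631472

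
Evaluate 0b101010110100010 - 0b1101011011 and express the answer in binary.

Subtract column by column in base 2:
  0-1 → 1 (borrow)
  1-1-1 → 1 (borrow)
  0-0-1 → 1 (borrow)
  0-1-1 → 0 (borrow)
  0-1-1 → 0 (borrow)
  1-0-1 → 0
  0-1 → 1 (borrow)
  1-0-1 → 0
  1-1 → 0
  0-1 → 1 (borrow)
  1-0-1 → 0
  0-0 → 0
  1-0 → 1
  0-0 → 0
  1-0 → 1

0b101001001000111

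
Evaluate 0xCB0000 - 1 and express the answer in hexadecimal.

The trailing 4 digits are 0, so subtracting 1 borrows through: they become F and the next digit up decrements.

0xCAFFFF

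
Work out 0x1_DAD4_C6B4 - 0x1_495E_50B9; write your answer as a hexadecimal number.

Subtract column by column in base 16:
  4-9 → B (borrow)
  B-B-1 → F (borrow)
  6-0-1 → 5
  C-5 → 7
  4-E → 6 (borrow)
  D-5-1 → 7
  A-9 → 1
  D-4 → 9
  1-1 → 0

0x917675FB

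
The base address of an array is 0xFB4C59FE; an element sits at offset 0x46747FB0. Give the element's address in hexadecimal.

Add column by column in base 16, right to left:
  E+0 = E
  F+B = A carry 1
  9+F+1 = 9 carry 1
  5+7+1 = D
  C+4 = 0 carry 1
  4+7+1 = C
  B+6 = 1 carry 1
  F+4+1 = 4 carry 1
  final carry 1

0x141C0D9AE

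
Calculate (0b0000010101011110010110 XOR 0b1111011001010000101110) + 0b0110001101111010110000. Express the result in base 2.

0b10101011010001001101000

First 0b0000010101011110010110 XOR 0b1111011001010000101110 = 0b1111001100001110111000.
Add column by column in base 2, right to left:
  0+0 = 0
  0+0 = 0
  0+0 = 0
  1+0 = 1
  1+1 = 0 carry 1
  1+1+1 = 1 carry 1
  0+0+1 = 1
  1+1 = 0 carry 1
  1+0+1 = 0 carry 1
  1+1+1 = 1 carry 1
  0+1+1 = 0 carry 1
  0+1+1 = 0 carry 1
  0+1+1 = 0 carry 1
  0+0+1 = 1
  1+1 = 0 carry 1
  1+1+1 = 1 carry 1
  0+0+1 = 1
  0+0 = 0
  1+0 = 1
  1+1 = 0 carry 1
  1+1+1 = 1 carry 1
  1+0+1 = 0 carry 1
  final carry 1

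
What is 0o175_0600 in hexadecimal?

0x7D180

Each octal digit is 3 bits: 1=001 7=111 5=101 0=000 6=110 0=000 0=000.
Group the bits into nibbles: 0111 1101 0001 1000 0000 → 7D180.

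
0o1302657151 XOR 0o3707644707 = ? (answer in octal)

XOR each oct digit independently (no carries):
  1^3=2, 3^7=4, 0^0=0, 2^7=5, 6^6=0, 5^4=1, 7^4=3, 1^7=6, 5^0=5, 1^7=6

0o2405013656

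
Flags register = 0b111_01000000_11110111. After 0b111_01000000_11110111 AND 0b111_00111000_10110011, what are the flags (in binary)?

0b1110000000010110011

AND bit by bit (1 only where both bits are 1):
  1110100000011110111
& 1110011100010110011
= 1110000000010110011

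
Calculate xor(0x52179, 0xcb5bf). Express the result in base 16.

XOR each hex digit independently (no carries):
  5^c=9, 2^b=9, 1^5=4, 7^b=c, 9^f=6

0x994c6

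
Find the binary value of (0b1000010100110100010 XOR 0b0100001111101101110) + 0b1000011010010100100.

First 0b1000010100110100010 XOR 0b0100001111101101110 = 0b1100011011011001100.
Add column by column in base 2, right to left:
  0+0 = 0
  0+0 = 0
  1+1 = 0 carry 1
  1+0+1 = 0 carry 1
  0+0+1 = 1
  0+1 = 1
  1+0 = 1
  1+1 = 0 carry 1
  0+0+1 = 1
  1+0 = 1
  1+1 = 0 carry 1
  0+0+1 = 1
  1+1 = 0 carry 1
  1+1+1 = 1 carry 1
  0+0+1 = 1
  0+0 = 0
  0+0 = 0
  1+0 = 1
  1+1 = 0 carry 1
  final carry 1

0b10100110101101110000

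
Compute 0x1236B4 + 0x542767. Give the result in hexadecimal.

Add column by column in base 16, right to left:
  4+7 = B
  B+6 = 1 carry 1
  6+7+1 = E
  3+2 = 5
  2+4 = 6
  1+5 = 6

0x665E1B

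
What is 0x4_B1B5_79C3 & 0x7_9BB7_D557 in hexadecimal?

AND each hex digit independently (no carries):
  4&7=4, B&9=9, 1&B=1, B&B=B, 5&7=5, 7&D=5, 9&5=1, C&5=4, 3&7=3

0x491B55143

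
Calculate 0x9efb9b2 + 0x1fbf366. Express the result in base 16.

Add column by column in base 16, right to left:
  2+6 = 8
  b+6 = 1 carry 1
  9+3+1 = d
  b+f = a carry 1
  f+b+1 = b carry 1
  e+f+1 = e carry 1
  9+1+1 = b

0xbebad18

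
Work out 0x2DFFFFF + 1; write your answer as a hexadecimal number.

The trailing 5 digits are F (max in base 16), so adding 1 cascades: they roll to 0 and the next digit up increments.

0x2E00000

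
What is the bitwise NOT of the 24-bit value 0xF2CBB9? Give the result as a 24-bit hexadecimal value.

Each hex digit d becomes F−d:
  F→0, 2→D, C→3, B→4, B→4, 9→6

0x0D3446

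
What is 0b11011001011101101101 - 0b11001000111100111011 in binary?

Subtract column by column in base 2:
  1-1 → 0
  0-1 → 1 (borrow)
  1-0-1 → 0
  1-1 → 0
  0-1 → 1 (borrow)
  1-1-1 → 1 (borrow)
  1-0-1 → 0
  0-0 → 0
  1-1 → 0
  1-1 → 0
  1-1 → 0
  0-1 → 1 (borrow)
  1-0-1 → 0
  0-0 → 0
  0-0 → 0
  1-1 → 0
  1-0 → 1
  0-0 → 0
  1-1 → 0
  1-1 → 0

0b10000100000110010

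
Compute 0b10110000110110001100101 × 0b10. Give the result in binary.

0b101100001101100011001010

Multiply each base-2 digit by 2, carrying:
  1×2 = 2 → write 0 carry 1
  0×2+1 = 1 → write 1
  1×2 = 2 → write 0 carry 1
  0×2+1 = 1 → write 1
  0×2 = 0 → write 0
  1×2 = 2 → write 0 carry 1
  1×2+1 = 3 → write 1 carry 1
  0×2+1 = 1 → write 1
  0×2 = 0 → write 0
  0×2 = 0 → write 0
  1×2 = 2 → write 0 carry 1
  1×2+1 = 3 → write 1 carry 1
  0×2+1 = 1 → write 1
  1×2 = 2 → write 0 carry 1
  1×2+1 = 3 → write 1 carry 1
  0×2+1 = 1 → write 1
  0×2 = 0 → write 0
  0×2 = 0 → write 0
  0×2 = 0 → write 0
  1×2 = 2 → write 0 carry 1
  1×2+1 = 3 → write 1 carry 1
  0×2+1 = 1 → write 1
  1×2 = 2 → write 0 carry 1
  remaining carry: 1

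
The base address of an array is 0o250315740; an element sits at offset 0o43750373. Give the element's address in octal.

Add column by column in base 8, right to left:
  0+3 = 3
  4+7 = 3 carry 1
  7+3+1 = 3 carry 1
  5+0+1 = 6
  1+5 = 6
  3+7 = 2 carry 1
  0+3+1 = 4
  5+4 = 1 carry 1
  2+0+1 = 3

0o314266333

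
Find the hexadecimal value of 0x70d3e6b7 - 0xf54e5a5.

0x617f0112

Subtract column by column in base 16:
  7-5 → 2
  b-a → 1
  6-5 → 1
  e-e → 0
  3-4 → f (borrow)
  d-5-1 → 7
  0-f → 1 (borrow)
  7-0-1 → 6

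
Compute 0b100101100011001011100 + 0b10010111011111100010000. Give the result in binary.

Add column by column in base 2, right to left:
  0+0 = 0
  0+0 = 0
  1+0 = 1
  1+0 = 1
  1+1 = 0 carry 1
  0+0+1 = 1
  1+0 = 1
  0+0 = 0
  0+1 = 1
  1+1 = 0 carry 1
  1+1+1 = 1 carry 1
  0+1+1 = 0 carry 1
  0+1+1 = 0 carry 1
  0+1+1 = 0 carry 1
  1+0+1 = 0 carry 1
  1+1+1 = 1 carry 1
  0+1+1 = 0 carry 1
  1+1+1 = 1 carry 1
  0+0+1 = 1
  0+1 = 1
  1+0 = 1
  0+0 = 0
  0+1 = 1

0b10111101000010101101100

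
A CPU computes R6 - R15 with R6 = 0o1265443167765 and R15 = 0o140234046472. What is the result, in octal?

Subtract column by column in base 8:
  5-2 → 3
  6-7 → 7 (borrow)
  7-4-1 → 2
  7-6 → 1
  6-4 → 2
  1-0 → 1
  3-4 → 7 (borrow)
  4-3-1 → 0
  4-2 → 2
  5-0 → 5
  6-4 → 2
  2-1 → 1
  1-0 → 1

0o1125207121273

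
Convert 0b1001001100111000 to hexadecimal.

Group the bits into nibbles: 1001 0011 0011 1000 → 9338.

0x9338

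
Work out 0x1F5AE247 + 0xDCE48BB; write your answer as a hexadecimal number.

0x2D292B02

Add column by column in base 16, right to left:
  7+B = 2 carry 1
  4+B+1 = 0 carry 1
  2+8+1 = B
  E+4 = 2 carry 1
  A+E+1 = 9 carry 1
  5+C+1 = 2 carry 1
  F+D+1 = D carry 1
  1+0+1 = 2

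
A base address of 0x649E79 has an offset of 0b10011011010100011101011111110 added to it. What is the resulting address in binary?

0b10011110011101101100101110111

0x649E79 = 0b11001001001111001111001 in binary.
Add column by column in base 2, right to left:
  1+0 = 1
  0+1 = 1
  0+1 = 1
  1+1 = 0 carry 1
  1+1+1 = 1 carry 1
  1+1+1 = 1 carry 1
  1+1+1 = 1 carry 1
  0+1+1 = 0 carry 1
  0+0+1 = 1
  1+1 = 0 carry 1
  1+0+1 = 0 carry 1
  1+1+1 = 1 carry 1
  1+1+1 = 1 carry 1
  0+1+1 = 0 carry 1
  0+0+1 = 1
  1+0 = 1
  0+0 = 0
  0+1 = 1
  1+0 = 1
  0+1 = 1
  0+0 = 0
  1+1 = 0 carry 1
  1+1+1 = 1 carry 1
  0+0+1 = 1
  0+1 = 1
  0+1 = 1
  0+0 = 0
  0+0 = 0
  0+1 = 1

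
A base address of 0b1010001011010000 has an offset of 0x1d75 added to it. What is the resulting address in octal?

0o140105

0b1010001011010000 = 0o121320 in octal.
0x1d75 = 0o16565 in octal.
Add column by column in base 8, right to left:
  0+5 = 5
  2+6 = 0 carry 1
  3+5+1 = 1 carry 1
  1+6+1 = 0 carry 1
  2+1+1 = 4
  1+0 = 1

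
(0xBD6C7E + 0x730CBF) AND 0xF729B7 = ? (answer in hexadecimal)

0x302935

Add column by column in base 16, right to left:
  E+F = D carry 1
  7+B+1 = 3 carry 1
  C+C+1 = 9 carry 1
  6+0+1 = 7
  D+3 = 0 carry 1
  B+7+1 = 3 carry 1
  final carry 1
Sum = 0x130793D; now AND with 0xF729B7:
  1&0=0, 3&F=3, 0&7=0, 7&2=2, 9&9=9, 3&B=3, D&7=5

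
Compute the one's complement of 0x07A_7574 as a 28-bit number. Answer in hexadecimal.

Each hex digit d becomes F−d:
  0→F, 7→8, A→5, 7→8, 5→A, 7→8, 4→B

0xF858A8B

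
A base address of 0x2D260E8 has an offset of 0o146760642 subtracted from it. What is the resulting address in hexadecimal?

0o146760642 = 0x19BE1A2 in hexadecimal.
Subtract column by column in base 16:
  8-2 → 6
  E-A → 4
  0-1 → F (borrow)
  6-E-1 → 7 (borrow)
  2-B-1 → 6 (borrow)
  D-9-1 → 3
  2-1 → 1

0x1367F46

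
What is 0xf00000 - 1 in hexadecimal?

0xefffff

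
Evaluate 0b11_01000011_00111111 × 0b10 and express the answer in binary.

Multiply each base-2 digit by 2, carrying:
  1×2 = 2 → write 0 carry 1
  1×2+1 = 3 → write 1 carry 1
  1×2+1 = 3 → write 1 carry 1
  1×2+1 = 3 → write 1 carry 1
  1×2+1 = 3 → write 1 carry 1
  1×2+1 = 3 → write 1 carry 1
  0×2+1 = 1 → write 1
  0×2 = 0 → write 0
  1×2 = 2 → write 0 carry 1
  1×2+1 = 3 → write 1 carry 1
  0×2+1 = 1 → write 1
  0×2 = 0 → write 0
  0×2 = 0 → write 0
  0×2 = 0 → write 0
  1×2 = 2 → write 0 carry 1
  0×2+1 = 1 → write 1
  1×2 = 2 → write 0 carry 1
  1×2+1 = 3 → write 1 carry 1
  remaining carry: 1

0b1101000011001111110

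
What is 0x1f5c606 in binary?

Expand each hex digit to 4 bits: 1=0001 f=1111 5=0101 c=1100 6=0110 0=0000 6=0110.

0b1111101011100011000000110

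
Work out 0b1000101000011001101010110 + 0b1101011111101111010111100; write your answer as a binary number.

0b10110001000001001000010010

Add column by column in base 2, right to left:
  0+0 = 0
  1+0 = 1
  1+1 = 0 carry 1
  0+1+1 = 0 carry 1
  1+1+1 = 1 carry 1
  0+1+1 = 0 carry 1
  1+0+1 = 0 carry 1
  0+1+1 = 0 carry 1
  1+0+1 = 0 carry 1
  1+1+1 = 1 carry 1
  0+1+1 = 0 carry 1
  0+1+1 = 0 carry 1
  1+1+1 = 1 carry 1
  1+0+1 = 0 carry 1
  0+1+1 = 0 carry 1
  0+1+1 = 0 carry 1
  0+1+1 = 0 carry 1
  0+1+1 = 0 carry 1
  1+1+1 = 1 carry 1
  0+1+1 = 0 carry 1
  1+0+1 = 0 carry 1
  0+1+1 = 0 carry 1
  0+0+1 = 1
  0+1 = 1
  1+1 = 0 carry 1
  final carry 1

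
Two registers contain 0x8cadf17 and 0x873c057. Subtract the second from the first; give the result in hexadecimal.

0x571ec0

Subtract column by column in base 16:
  7-7 → 0
  1-5 → c (borrow)
  f-0-1 → e
  d-c → 1
  a-3 → 7
  c-7 → 5
  8-8 → 0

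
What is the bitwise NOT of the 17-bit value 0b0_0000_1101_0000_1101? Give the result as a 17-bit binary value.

0b11111001011110010

Invert each bit: 00000110100001101 → 11111001011110010.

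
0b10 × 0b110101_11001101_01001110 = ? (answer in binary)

0b11010111001101010011100

Multiply each base-2 digit by 2, carrying:
  0×2 = 0 → write 0
  1×2 = 2 → write 0 carry 1
  1×2+1 = 3 → write 1 carry 1
  1×2+1 = 3 → write 1 carry 1
  0×2+1 = 1 → write 1
  0×2 = 0 → write 0
  1×2 = 2 → write 0 carry 1
  0×2+1 = 1 → write 1
  1×2 = 2 → write 0 carry 1
  0×2+1 = 1 → write 1
  1×2 = 2 → write 0 carry 1
  1×2+1 = 3 → write 1 carry 1
  0×2+1 = 1 → write 1
  0×2 = 0 → write 0
  1×2 = 2 → write 0 carry 1
  1×2+1 = 3 → write 1 carry 1
  1×2+1 = 3 → write 1 carry 1
  0×2+1 = 1 → write 1
  1×2 = 2 → write 0 carry 1
  0×2+1 = 1 → write 1
  1×2 = 2 → write 0 carry 1
  1×2+1 = 3 → write 1 carry 1
  remaining carry: 1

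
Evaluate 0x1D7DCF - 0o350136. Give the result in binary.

0x1D7DCF = 0b111010111110111001111 in binary.
0o350136 = 0b11101000001011110 in binary.
Subtract column by column in base 2:
  1-0 → 1
  1-1 → 0
  1-1 → 0
  1-1 → 0
  0-1 → 1 (borrow)
  0-0-1 → 1 (borrow)
  1-1-1 → 1 (borrow)
  1-0-1 → 0
  1-0 → 1
  0-0 → 0
  1-0 → 1
  1-0 → 1
  1-1 → 0
  1-0 → 1
  1-1 → 0
  0-1 → 1 (borrow)
  1-1-1 → 1 (borrow)
  0-0-1 → 1 (borrow)
  1-0-1 → 0
  1-0 → 1
  1-0 → 1

0b110111010110101110001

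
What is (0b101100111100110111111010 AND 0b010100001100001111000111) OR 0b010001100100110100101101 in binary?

0b10101101100110111101111

0b101100111100110111111010 AND 0b010100001100001111000111 = 0b000100001100000111000010.
Then OR with 0b010001100100110100101101.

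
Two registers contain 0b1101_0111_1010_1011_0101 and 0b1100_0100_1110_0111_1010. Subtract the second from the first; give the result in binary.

0b10010110000111011

Subtract column by column in base 2:
  1-0 → 1
  0-1 → 1 (borrow)
  1-0-1 → 0
  0-1 → 1 (borrow)
  1-1-1 → 1 (borrow)
  1-1-1 → 1 (borrow)
  0-1-1 → 0 (borrow)
  1-0-1 → 0
  0-0 → 0
  1-1 → 0
  0-1 → 1 (borrow)
  1-1-1 → 1 (borrow)
  1-0-1 → 0
  1-0 → 1
  1-1 → 0
  0-0 → 0
  1-0 → 1
  0-0 → 0
  1-1 → 0
  1-1 → 0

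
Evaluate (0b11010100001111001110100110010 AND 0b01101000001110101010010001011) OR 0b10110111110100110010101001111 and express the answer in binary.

0b11110111111110111010101001111

0b11010100001111001110100110010 AND 0b01101000001110101010010001011 = 0b01000000001110001010000000010.
Then OR with 0b10110111110100110010101001111.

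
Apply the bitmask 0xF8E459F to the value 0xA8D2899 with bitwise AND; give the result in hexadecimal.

AND each hex digit independently (no carries):
  A&F=A, 8&8=8, D&E=C, 2&4=0, 8&5=0, 9&9=9, 9&F=9

0xA8C0099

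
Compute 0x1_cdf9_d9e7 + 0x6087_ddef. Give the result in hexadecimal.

0x22e81b7d6

Add column by column in base 16, right to left:
  7+f = 6 carry 1
  e+e+1 = d carry 1
  9+d+1 = 7 carry 1
  d+d+1 = b carry 1
  9+7+1 = 1 carry 1
  f+8+1 = 8 carry 1
  d+0+1 = e
  c+6 = 2 carry 1
  1+0+1 = 2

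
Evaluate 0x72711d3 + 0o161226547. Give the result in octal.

0o1073037472

0x72711d3 = 0o711610723 in octal.
Add column by column in base 8, right to left:
  3+7 = 2 carry 1
  2+4+1 = 7
  7+5 = 4 carry 1
  0+6+1 = 7
  1+2 = 3
  6+2 = 0 carry 1
  1+1+1 = 3
  1+6 = 7
  7+1 = 0 carry 1
  final carry 1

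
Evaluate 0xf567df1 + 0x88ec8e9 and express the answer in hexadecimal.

0x17e546da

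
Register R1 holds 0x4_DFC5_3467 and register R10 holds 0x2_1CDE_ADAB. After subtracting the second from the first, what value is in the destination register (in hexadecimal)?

0x2C2E686BC

Subtract column by column in base 16:
  7-B → C (borrow)
  6-A-1 → B (borrow)
  4-D-1 → 6 (borrow)
  3-A-1 → 8 (borrow)
  5-E-1 → 6 (borrow)
  C-D-1 → E (borrow)
  F-C-1 → 2
  D-1 → C
  4-2 → 2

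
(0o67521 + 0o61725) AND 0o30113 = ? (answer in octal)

Add column by column in base 8, right to left:
  1+5 = 6
  2+2 = 4
  5+7 = 4 carry 1
  7+1+1 = 1 carry 1
  6+6+1 = 5 carry 1
  final carry 1
Sum = 0o151446; now AND with 0o30113:
  1&0=0, 5&3=1, 1&0=0, 4&1=0, 4&1=0, 6&3=2

0o10002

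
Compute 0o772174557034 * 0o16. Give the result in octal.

0o15657322022610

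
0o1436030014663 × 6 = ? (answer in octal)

Multiply each base-8 digit by 6, carrying:
  3×6 = 18 → write 2 carry 2
  6×6+2 = 38 → write 6 carry 4
  6×6+4 = 40 → write 0 carry 5
  4×6+5 = 29 → write 5 carry 3
  1×6+3 = 9 → write 1 carry 1
  0×6+1 = 1 → write 1
  0×6 = 0 → write 0
  3×6 = 18 → write 2 carry 2
  0×6+2 = 2 → write 2
  6×6 = 36 → write 4 carry 4
  3×6+4 = 22 → write 6 carry 2
  4×6+2 = 26 → write 2 carry 3
  1×6+3 = 9 → write 1 carry 1
  remaining carry: 1

0o11264220115062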